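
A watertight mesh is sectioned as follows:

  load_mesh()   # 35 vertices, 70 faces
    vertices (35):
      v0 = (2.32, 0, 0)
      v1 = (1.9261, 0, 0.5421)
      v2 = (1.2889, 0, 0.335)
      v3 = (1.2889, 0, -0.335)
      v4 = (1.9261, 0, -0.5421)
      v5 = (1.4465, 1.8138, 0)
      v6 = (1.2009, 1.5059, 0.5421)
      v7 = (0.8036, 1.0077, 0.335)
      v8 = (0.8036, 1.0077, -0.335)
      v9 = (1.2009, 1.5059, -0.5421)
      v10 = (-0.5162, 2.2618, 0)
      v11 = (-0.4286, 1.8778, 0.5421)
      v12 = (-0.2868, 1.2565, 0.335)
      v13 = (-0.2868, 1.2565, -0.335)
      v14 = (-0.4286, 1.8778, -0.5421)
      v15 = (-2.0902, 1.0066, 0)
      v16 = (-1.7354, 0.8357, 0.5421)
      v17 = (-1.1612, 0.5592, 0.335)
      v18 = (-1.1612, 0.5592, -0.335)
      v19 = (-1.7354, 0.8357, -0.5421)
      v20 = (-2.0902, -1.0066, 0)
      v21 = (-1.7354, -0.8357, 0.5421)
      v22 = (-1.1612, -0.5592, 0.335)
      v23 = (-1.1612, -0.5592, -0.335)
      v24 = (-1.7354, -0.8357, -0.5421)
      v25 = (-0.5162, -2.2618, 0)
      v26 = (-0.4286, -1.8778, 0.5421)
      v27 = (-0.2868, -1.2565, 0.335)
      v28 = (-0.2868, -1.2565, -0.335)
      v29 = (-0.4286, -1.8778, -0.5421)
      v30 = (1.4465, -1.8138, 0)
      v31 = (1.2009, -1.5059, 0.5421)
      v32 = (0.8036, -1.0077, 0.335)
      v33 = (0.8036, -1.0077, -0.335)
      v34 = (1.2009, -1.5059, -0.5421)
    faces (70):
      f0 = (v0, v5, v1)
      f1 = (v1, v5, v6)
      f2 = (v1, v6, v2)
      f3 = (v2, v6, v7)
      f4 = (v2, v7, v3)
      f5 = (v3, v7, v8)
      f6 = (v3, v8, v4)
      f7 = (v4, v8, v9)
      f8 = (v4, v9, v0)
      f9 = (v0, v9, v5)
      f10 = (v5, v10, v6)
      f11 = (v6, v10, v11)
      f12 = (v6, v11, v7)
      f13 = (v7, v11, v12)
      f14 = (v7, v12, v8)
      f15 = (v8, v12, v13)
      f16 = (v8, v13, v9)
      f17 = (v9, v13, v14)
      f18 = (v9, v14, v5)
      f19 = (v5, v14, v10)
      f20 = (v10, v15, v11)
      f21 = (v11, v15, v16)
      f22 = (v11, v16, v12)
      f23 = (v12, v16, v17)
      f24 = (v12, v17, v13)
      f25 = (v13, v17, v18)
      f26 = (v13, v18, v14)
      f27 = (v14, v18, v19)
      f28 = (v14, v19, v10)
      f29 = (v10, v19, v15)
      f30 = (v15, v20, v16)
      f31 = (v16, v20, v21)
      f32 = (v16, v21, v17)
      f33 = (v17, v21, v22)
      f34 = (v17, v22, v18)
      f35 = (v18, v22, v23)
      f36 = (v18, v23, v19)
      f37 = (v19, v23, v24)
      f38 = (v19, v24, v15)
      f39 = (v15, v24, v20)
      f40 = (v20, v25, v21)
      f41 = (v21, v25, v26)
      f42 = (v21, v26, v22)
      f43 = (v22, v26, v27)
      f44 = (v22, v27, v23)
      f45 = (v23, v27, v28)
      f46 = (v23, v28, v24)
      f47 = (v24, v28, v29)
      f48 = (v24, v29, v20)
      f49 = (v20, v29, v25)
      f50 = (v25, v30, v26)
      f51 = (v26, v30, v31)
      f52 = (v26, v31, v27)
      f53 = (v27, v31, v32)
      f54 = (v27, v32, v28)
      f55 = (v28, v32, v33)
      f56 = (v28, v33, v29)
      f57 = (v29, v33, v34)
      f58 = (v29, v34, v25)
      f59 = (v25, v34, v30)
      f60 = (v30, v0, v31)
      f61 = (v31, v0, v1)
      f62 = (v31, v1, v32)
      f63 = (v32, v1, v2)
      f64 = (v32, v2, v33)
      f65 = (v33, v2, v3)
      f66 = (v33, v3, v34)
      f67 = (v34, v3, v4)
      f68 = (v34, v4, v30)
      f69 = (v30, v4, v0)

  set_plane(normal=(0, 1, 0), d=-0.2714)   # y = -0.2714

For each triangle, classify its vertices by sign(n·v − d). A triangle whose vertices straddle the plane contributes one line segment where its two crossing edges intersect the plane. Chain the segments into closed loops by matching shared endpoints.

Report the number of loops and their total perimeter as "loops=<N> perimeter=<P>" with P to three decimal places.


loops=2 perimeter=6.537

Straddling triangles (20 of 70):
  (v15,v20,v16) [+-+] → (-2.0902, -0.2714, 0)–(-1.94861, -0.2714, 0.216334)  len=0.2585
  (v16,v20,v21) [+--] → (-1.94861, -0.2714, 0.216334)–(-1.7354, -0.2714, 0.5421)  len=0.3893
  (v16,v21,v17) [+-+] → (-1.7354, -0.2714, 0.5421)–(-1.50311, -0.2714, 0.458319)  len=0.2469
  (v17,v21,v22) [+--] → (-1.50311, -0.2714, 0.458319)–(-1.1612, -0.2714, 0.335)  len=0.3635
  (v17,v22,v18) [+-+] → (-1.1612, -0.2714, 0.335)–(-1.1612, -0.2714, 0.162588)  len=0.1724
  (v18,v22,v23) [+--] → (-1.1612, -0.2714, 0.162588)–(-1.1612, -0.2714, -0.335)  len=0.4976
  (v18,v23,v19) [+-+] → (-1.1612, -0.2714, -0.335)–(-1.27967, -0.2714, -0.37773)  len=0.1259
  (v19,v23,v24) [+--] → (-1.27967, -0.2714, -0.37773)–(-1.7354, -0.2714, -0.5421)  len=0.4845
  (v19,v24,v15) [+-+] → (-1.7354, -0.2714, -0.5421)–(-1.84408, -0.2714, -0.376054)  len=0.1984
  (v15,v24,v20) [+--] → (-1.84408, -0.2714, -0.376054)–(-2.0902, -0.2714, 0)  len=0.4494
  (v30,v0,v31) [-+-] → (2.1893, -0.2714, 0)–(2.11831, -0.2714, 0.0976997)  len=0.1208
  (v31,v0,v1) [-++] → (2.11831, -0.2714, 0.0976997)–(1.7954, -0.2714, 0.5421)  len=0.5493
  (v31,v1,v32) [-+-] → (1.7954, -0.2714, 0.5421)–(1.62378, -0.2714, 0.486323)  len=0.1805
  (v32,v1,v2) [-++] → (1.62378, -0.2714, 0.486323)–(1.1582, -0.2714, 0.335)  len=0.4896
  (v32,v2,v33) [-+-] → (1.1582, -0.2714, 0.335)–(1.1582, -0.2714, 0.154551)  len=0.1804
  (v33,v2,v3) [-++] → (1.1582, -0.2714, 0.154551)–(1.1582, -0.2714, -0.335)  len=0.4896
  (v33,v3,v34) [-+-] → (1.1582, -0.2714, -0.335)–(1.27304, -0.2714, -0.372324)  len=0.1208
  (v34,v3,v4) [-++] → (1.27304, -0.2714, -0.372324)–(1.7954, -0.2714, -0.5421)  len=0.5493
  (v34,v4,v30) [-+-] → (1.7954, -0.2714, -0.5421)–(1.85434, -0.2714, -0.460985)  len=0.1003
  (v30,v4,v0) [-++] → (1.85434, -0.2714, -0.460985)–(2.1893, -0.2714, 0)  len=0.5698

Chained into 2 loop(s):
  loop 1: 10 segments, perimeter = 3.1866
  loop 2: 10 segments, perimeter = 3.3502
Total perimeter = 6.537


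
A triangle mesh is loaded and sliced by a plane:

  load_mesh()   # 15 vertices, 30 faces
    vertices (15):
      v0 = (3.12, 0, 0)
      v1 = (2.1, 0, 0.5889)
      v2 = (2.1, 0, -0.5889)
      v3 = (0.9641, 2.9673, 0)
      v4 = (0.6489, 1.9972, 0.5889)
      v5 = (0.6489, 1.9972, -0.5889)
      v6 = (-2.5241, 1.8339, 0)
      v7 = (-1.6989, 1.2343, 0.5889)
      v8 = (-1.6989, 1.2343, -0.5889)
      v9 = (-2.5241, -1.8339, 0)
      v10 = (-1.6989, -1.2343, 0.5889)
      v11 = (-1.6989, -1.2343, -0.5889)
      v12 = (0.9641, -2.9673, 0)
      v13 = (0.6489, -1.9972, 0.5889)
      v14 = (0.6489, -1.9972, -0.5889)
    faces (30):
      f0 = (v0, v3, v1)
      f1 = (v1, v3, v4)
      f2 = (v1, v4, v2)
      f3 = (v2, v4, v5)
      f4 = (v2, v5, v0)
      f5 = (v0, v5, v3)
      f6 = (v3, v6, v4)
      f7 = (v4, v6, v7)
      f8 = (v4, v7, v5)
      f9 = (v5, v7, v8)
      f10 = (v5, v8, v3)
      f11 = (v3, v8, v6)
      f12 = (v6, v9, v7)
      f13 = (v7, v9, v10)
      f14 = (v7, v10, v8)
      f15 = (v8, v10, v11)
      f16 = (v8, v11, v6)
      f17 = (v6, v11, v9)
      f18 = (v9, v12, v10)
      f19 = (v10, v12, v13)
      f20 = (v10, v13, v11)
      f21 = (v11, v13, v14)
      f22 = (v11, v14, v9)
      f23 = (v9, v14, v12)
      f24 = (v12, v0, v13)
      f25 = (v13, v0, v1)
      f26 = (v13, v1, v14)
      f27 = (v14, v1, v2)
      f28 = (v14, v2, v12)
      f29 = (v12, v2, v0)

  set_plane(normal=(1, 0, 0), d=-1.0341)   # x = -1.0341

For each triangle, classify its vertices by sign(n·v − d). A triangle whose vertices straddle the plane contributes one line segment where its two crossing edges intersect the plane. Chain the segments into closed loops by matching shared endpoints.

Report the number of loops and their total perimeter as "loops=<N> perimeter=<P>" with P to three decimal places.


loops=2 perimeter=6.550

Straddling triangles (12 of 30):
  (v3,v6,v4) [+-+] → (-1.0341, 2.31804, 0)–(-1.0341, 1.91058, 0.27654)  len=0.4924
  (v4,v6,v7) [+--] → (-1.0341, 1.91058, 0.27654)–(-1.0341, 1.45032, 0.5889)  len=0.5562
  (v4,v7,v5) [+-+] → (-1.0341, 1.45032, 0.5889)–(-1.0341, 1.45032, 0.255396)  len=0.3335
  (v5,v7,v8) [+--] → (-1.0341, 1.45032, 0.255396)–(-1.0341, 1.45032, -0.5889)  len=0.8443
  (v5,v8,v3) [+-+] → (-1.0341, 1.45032, -0.5889)–(-1.0341, 1.66693, -0.441885)  len=0.2618
  (v3,v8,v6) [+--] → (-1.0341, 1.66693, -0.441885)–(-1.0341, 2.31804, 0)  len=0.7869
  (v9,v12,v10) [-+-] → (-1.0341, -2.31804, 0)–(-1.0341, -1.66693, 0.441885)  len=0.7869
  (v10,v12,v13) [-++] → (-1.0341, -1.66693, 0.441885)–(-1.0341, -1.45032, 0.5889)  len=0.2618
  (v10,v13,v11) [-+-] → (-1.0341, -1.45032, 0.5889)–(-1.0341, -1.45032, -0.255396)  len=0.8443
  (v11,v13,v14) [-++] → (-1.0341, -1.45032, -0.255396)–(-1.0341, -1.45032, -0.5889)  len=0.3335
  (v11,v14,v9) [-+-] → (-1.0341, -1.45032, -0.5889)–(-1.0341, -1.91058, -0.27654)  len=0.5562
  (v9,v14,v12) [-++] → (-1.0341, -1.91058, -0.27654)–(-1.0341, -2.31804, 0)  len=0.4924

Chained into 2 loop(s):
  loop 1: 6 segments, perimeter = 3.2752
  loop 2: 6 segments, perimeter = 3.2752
Total perimeter = 6.550


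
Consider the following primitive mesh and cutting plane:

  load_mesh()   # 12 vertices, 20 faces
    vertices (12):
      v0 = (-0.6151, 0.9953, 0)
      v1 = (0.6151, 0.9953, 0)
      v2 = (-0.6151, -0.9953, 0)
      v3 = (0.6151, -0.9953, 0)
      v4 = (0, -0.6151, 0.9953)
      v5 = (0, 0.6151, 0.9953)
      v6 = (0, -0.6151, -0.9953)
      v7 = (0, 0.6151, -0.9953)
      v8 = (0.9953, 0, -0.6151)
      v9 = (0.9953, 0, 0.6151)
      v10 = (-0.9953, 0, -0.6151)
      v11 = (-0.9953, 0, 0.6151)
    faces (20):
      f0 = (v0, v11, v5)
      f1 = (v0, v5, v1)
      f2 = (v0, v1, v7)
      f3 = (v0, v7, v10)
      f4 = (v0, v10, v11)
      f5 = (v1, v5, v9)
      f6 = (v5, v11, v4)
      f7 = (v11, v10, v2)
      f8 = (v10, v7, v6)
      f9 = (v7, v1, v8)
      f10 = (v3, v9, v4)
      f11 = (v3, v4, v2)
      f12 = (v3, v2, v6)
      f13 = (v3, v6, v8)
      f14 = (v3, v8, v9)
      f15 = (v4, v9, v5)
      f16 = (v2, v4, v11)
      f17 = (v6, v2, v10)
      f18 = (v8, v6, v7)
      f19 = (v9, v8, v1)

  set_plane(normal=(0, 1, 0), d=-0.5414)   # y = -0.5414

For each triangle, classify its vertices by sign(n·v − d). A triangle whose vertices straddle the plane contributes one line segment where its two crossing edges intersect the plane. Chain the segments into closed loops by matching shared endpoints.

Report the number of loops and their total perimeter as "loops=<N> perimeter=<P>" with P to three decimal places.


loops=1 perimeter=5.418

Straddling triangles (10 of 20):
  (v5,v11,v4) [++-] → (-0.119255, -0.5414, 0.949745)–(0, -0.5414, 0.9953)  len=0.1277
  (v11,v10,v2) [++-] → (-0.788488, -0.5414, -0.280512)–(-0.788488, -0.5414, 0.280512)  len=0.5610
  (v10,v7,v6) [++-] → (0, -0.5414, -0.9953)–(-0.119255, -0.5414, -0.949745)  len=0.1277
  (v3,v9,v4) [-+-] → (0.788488, -0.5414, 0.280512)–(0.119255, -0.5414, 0.949745)  len=0.9464
  (v3,v6,v8) [--+] → (0.119255, -0.5414, -0.949745)–(0.788488, -0.5414, -0.280512)  len=0.9464
  (v3,v8,v9) [-++] → (0.788488, -0.5414, -0.280512)–(0.788488, -0.5414, 0.280512)  len=0.5610
  (v4,v9,v5) [-++] → (0.119255, -0.5414, 0.949745)–(0, -0.5414, 0.9953)  len=0.1277
  (v2,v4,v11) [--+] → (-0.119255, -0.5414, 0.949745)–(-0.788488, -0.5414, 0.280512)  len=0.9464
  (v6,v2,v10) [--+] → (-0.788488, -0.5414, -0.280512)–(-0.119255, -0.5414, -0.949745)  len=0.9464
  (v8,v6,v7) [+-+] → (0.119255, -0.5414, -0.949745)–(0, -0.5414, -0.9953)  len=0.1277

Chained into 1 loop(s):
  loop 1: 10 segments, perimeter = 5.4184
Total perimeter = 5.418


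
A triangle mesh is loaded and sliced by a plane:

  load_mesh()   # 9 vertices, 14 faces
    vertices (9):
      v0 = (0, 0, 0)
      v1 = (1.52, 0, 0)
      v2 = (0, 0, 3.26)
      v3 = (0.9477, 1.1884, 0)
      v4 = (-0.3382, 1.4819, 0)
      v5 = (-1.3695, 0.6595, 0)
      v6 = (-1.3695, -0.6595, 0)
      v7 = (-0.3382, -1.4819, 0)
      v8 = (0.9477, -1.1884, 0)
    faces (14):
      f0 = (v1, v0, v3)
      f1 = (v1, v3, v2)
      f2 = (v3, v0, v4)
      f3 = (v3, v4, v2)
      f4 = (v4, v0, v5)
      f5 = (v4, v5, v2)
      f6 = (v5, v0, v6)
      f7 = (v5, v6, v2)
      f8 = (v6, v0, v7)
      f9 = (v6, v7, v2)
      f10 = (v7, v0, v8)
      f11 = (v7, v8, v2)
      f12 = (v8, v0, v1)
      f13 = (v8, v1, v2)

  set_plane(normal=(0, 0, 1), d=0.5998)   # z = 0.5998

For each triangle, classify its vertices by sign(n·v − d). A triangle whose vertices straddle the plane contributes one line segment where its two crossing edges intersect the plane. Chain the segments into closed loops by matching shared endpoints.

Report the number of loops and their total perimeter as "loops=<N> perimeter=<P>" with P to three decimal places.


Straddling triangles (7 of 14):
  (v1,v3,v2) [--+] → (0.773335, 0.969749, 0.5998)–(1.24034, 0, 0.5998)  len=1.0763
  (v3,v4,v2) [--+] → (-0.275975, 1.20925, 0.5998)–(0.773335, 0.969749, 0.5998)  len=1.0763
  (v4,v5,v2) [--+] → (-1.11753, 0.53816, 0.5998)–(-0.275975, 1.20925, 0.5998)  len=1.0764
  (v5,v6,v2) [--+] → (-1.11753, -0.53816, 0.5998)–(-1.11753, 0.53816, 0.5998)  len=1.0763
  (v6,v7,v2) [--+] → (-0.275975, -1.20925, 0.5998)–(-1.11753, -0.53816, 0.5998)  len=1.0764
  (v7,v8,v2) [--+] → (0.773335, -0.969749, 0.5998)–(-0.275975, -1.20925, 0.5998)  len=1.0763
  (v8,v1,v2) [--+] → (1.24034, 0, 0.5998)–(0.773335, -0.969749, 0.5998)  len=1.0763

Chained into 1 loop(s):
  loop 1: 7 segments, perimeter = 7.5343
Total perimeter = 7.534

loops=1 perimeter=7.534


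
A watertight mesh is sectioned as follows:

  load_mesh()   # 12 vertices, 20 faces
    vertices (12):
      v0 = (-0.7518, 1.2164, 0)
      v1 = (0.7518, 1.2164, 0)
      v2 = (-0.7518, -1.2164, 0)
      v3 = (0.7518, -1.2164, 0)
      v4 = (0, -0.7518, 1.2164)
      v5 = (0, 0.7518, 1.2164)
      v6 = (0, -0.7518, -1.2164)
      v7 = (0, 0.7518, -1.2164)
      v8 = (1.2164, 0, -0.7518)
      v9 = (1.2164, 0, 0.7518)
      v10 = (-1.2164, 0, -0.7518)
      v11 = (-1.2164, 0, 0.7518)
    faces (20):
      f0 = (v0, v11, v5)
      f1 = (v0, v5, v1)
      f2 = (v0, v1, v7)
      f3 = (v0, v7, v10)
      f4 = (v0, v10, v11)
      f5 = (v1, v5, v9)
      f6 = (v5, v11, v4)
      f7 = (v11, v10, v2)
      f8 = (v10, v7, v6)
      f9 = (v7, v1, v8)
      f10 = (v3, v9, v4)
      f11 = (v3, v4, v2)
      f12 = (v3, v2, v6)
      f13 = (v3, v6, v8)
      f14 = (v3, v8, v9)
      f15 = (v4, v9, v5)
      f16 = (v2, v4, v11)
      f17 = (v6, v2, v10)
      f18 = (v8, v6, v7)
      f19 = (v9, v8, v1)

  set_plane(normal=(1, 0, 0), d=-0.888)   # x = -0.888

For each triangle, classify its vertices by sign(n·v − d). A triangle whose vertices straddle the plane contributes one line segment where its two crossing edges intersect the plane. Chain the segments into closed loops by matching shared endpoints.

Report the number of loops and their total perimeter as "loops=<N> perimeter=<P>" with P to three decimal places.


loops=1 perimeter=5.409

Straddling triangles (8 of 20):
  (v0,v11,v5) [+-+] → (-0.888, 0.859806, 0.220394)–(-0.888, 0.202969, 0.877231)  len=0.9289
  (v0,v7,v10) [++-] → (-0.888, 0.202969, -0.877231)–(-0.888, 0.859806, -0.220394)  len=0.9289
  (v0,v10,v11) [+--] → (-0.888, 0.859806, -0.220394)–(-0.888, 0.859806, 0.220394)  len=0.4408
  (v5,v11,v4) [+-+] → (-0.888, 0.202969, 0.877231)–(-0.888, -0.202969, 0.877231)  len=0.4059
  (v11,v10,v2) [--+] → (-0.888, -0.859806, -0.220394)–(-0.888, -0.859806, 0.220394)  len=0.4408
  (v10,v7,v6) [-++] → (-0.888, 0.202969, -0.877231)–(-0.888, -0.202969, -0.877231)  len=0.4059
  (v2,v4,v11) [++-] → (-0.888, -0.202969, 0.877231)–(-0.888, -0.859806, 0.220394)  len=0.9289
  (v6,v2,v10) [++-] → (-0.888, -0.859806, -0.220394)–(-0.888, -0.202969, -0.877231)  len=0.9289

Chained into 1 loop(s):
  loop 1: 8 segments, perimeter = 5.4091
Total perimeter = 5.409


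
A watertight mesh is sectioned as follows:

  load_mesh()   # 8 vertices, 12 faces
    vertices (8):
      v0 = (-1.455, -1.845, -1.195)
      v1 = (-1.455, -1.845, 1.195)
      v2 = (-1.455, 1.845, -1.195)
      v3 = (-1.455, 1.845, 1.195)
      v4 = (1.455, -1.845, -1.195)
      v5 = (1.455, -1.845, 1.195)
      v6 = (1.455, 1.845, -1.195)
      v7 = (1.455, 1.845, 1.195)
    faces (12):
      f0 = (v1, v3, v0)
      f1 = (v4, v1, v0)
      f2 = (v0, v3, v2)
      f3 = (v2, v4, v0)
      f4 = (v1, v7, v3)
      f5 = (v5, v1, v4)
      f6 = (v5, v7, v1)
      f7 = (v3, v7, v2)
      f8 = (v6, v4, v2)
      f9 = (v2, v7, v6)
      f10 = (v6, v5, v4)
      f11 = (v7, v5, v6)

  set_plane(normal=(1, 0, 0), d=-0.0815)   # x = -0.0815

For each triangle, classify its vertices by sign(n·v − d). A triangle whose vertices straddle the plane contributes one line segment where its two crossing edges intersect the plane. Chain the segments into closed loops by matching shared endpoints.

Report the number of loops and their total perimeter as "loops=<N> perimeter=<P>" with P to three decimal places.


loops=1 perimeter=12.160

Straddling triangles (8 of 12):
  (v4,v1,v0) [+--] → (-0.0815, -1.845, 0.0669364)–(-0.0815, -1.845, -1.195)  len=1.2619
  (v2,v4,v0) [-+-] → (-0.0815, 0.103345, -1.195)–(-0.0815, -1.845, -1.195)  len=1.9483
  (v1,v7,v3) [-+-] → (-0.0815, -0.103345, 1.195)–(-0.0815, 1.845, 1.195)  len=1.9483
  (v5,v1,v4) [+-+] → (-0.0815, -1.845, 1.195)–(-0.0815, -1.845, 0.0669364)  len=1.1281
  (v5,v7,v1) [++-] → (-0.0815, -0.103345, 1.195)–(-0.0815, -1.845, 1.195)  len=1.7417
  (v3,v7,v2) [-+-] → (-0.0815, 1.845, 1.195)–(-0.0815, 1.845, -0.0669364)  len=1.2619
  (v6,v4,v2) [++-] → (-0.0815, 0.103345, -1.195)–(-0.0815, 1.845, -1.195)  len=1.7417
  (v2,v7,v6) [-++] → (-0.0815, 1.845, -0.0669364)–(-0.0815, 1.845, -1.195)  len=1.1281

Chained into 1 loop(s):
  loop 1: 8 segments, perimeter = 12.1600
Total perimeter = 12.160


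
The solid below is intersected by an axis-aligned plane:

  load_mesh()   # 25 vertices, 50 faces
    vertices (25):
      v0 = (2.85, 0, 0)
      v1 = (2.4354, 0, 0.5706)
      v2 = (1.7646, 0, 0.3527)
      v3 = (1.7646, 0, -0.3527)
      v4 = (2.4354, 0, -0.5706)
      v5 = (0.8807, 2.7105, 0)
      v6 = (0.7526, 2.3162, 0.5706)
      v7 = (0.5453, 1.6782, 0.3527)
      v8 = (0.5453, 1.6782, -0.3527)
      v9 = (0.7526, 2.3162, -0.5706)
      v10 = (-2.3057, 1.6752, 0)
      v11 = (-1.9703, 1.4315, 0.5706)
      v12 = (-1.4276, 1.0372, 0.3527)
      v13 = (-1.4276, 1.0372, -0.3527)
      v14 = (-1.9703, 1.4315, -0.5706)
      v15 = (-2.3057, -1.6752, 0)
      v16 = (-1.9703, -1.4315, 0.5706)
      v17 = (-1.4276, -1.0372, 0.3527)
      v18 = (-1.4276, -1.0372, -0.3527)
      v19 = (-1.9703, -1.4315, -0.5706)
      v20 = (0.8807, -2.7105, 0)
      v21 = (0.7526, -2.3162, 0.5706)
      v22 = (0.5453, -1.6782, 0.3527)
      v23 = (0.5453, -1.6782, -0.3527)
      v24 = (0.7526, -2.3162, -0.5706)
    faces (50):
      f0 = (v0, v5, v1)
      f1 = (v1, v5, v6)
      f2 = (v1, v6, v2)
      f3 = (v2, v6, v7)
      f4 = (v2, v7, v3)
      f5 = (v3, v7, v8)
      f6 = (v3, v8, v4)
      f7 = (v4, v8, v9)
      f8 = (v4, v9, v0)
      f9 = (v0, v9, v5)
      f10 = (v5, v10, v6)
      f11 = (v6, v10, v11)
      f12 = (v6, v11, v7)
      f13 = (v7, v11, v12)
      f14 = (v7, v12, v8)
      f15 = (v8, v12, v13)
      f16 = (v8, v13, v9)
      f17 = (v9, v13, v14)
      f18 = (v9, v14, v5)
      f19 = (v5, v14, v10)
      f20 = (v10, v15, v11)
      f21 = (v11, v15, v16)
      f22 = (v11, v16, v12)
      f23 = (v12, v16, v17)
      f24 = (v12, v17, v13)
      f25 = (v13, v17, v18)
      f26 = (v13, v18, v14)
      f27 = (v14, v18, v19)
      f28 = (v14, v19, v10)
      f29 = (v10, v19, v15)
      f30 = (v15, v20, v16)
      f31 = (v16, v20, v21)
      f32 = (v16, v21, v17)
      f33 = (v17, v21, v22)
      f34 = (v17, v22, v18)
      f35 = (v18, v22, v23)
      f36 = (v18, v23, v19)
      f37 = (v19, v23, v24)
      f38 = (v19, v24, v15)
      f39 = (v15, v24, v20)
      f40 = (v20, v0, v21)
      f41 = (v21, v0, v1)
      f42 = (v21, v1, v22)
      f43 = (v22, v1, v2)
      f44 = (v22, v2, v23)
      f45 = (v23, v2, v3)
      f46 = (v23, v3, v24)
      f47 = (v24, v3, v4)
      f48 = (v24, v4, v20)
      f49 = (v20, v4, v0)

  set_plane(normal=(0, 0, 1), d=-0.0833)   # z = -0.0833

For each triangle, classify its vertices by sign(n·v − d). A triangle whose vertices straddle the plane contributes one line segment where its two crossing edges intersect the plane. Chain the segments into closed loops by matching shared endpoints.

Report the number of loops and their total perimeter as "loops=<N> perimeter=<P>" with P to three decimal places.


Straddling triangles (20 of 50):
  (v2,v7,v3) [++-] → (1.29894, 0.640923, -0.0833)–(1.7646, 0, -0.0833)  len=0.7922
  (v3,v7,v8) [-+-] → (1.29894, 0.640923, -0.0833)–(0.5453, 1.6782, -0.0833)  len=1.2822
  (v4,v9,v0) [--+] → (2.54381, 0.338134, -0.0833)–(2.78947, 0, -0.0833)  len=0.4180
  (v0,v9,v5) [+-+] → (2.54381, 0.338134, -0.0833)–(0.861999, 2.65294, -0.0833)  len=2.8613
  (v7,v12,v8) [++-] → (-0.208172, 1.4334, -0.0833)–(0.5453, 1.6782, -0.0833)  len=0.7922
  (v8,v12,v13) [-+-] → (-0.208172, 1.4334, -0.0833)–(-1.4276, 1.0372, -0.0833)  len=1.2822
  (v9,v14,v5) [--+] → (0.464492, 2.52378, -0.0833)–(0.861999, 2.65294, -0.0833)  len=0.4180
  (v5,v14,v10) [+-+] → (0.464492, 2.52378, -0.0833)–(-2.25674, 1.63962, -0.0833)  len=2.8613
  (v12,v17,v13) [++-] → (-1.4276, 0.244964, -0.0833)–(-1.4276, 1.0372, -0.0833)  len=0.7922
  (v13,v17,v18) [-+-] → (-1.4276, 0.244964, -0.0833)–(-1.4276, -1.0372, -0.0833)  len=1.2822
  (v14,v19,v10) [--+] → (-2.25674, 1.22166, -0.0833)–(-2.25674, 1.63962, -0.0833)  len=0.4180
  (v10,v19,v15) [+-+] → (-2.25674, 1.22166, -0.0833)–(-2.25674, -1.63962, -0.0833)  len=2.8613
  (v17,v22,v18) [++-] → (-0.674128, -1.282, -0.0833)–(-1.4276, -1.0372, -0.0833)  len=0.7922
  (v18,v22,v23) [-+-] → (-0.674128, -1.282, -0.0833)–(0.5453, -1.6782, -0.0833)  len=1.2822
  (v19,v24,v15) [--+] → (-1.85923, -1.76878, -0.0833)–(-2.25674, -1.63962, -0.0833)  len=0.4180
  (v15,v24,v20) [+-+] → (-1.85923, -1.76878, -0.0833)–(0.861999, -2.65294, -0.0833)  len=2.8613
  (v22,v2,v23) [++-] → (1.01096, -1.03728, -0.0833)–(0.5453, -1.6782, -0.0833)  len=0.7922
  (v23,v2,v3) [-+-] → (1.01096, -1.03728, -0.0833)–(1.7646, 0, -0.0833)  len=1.2822
  (v24,v4,v20) [--+] → (1.10767, -2.3148, -0.0833)–(0.861999, -2.65294, -0.0833)  len=0.4180
  (v20,v4,v0) [+-+] → (1.10767, -2.3148, -0.0833)–(2.78947, 0, -0.0833)  len=2.8613

Chained into 2 loop(s):
  loop 1: 10 segments, perimeter = 10.3720
  loop 2: 10 segments, perimeter = 16.3961
Total perimeter = 26.768

loops=2 perimeter=26.768


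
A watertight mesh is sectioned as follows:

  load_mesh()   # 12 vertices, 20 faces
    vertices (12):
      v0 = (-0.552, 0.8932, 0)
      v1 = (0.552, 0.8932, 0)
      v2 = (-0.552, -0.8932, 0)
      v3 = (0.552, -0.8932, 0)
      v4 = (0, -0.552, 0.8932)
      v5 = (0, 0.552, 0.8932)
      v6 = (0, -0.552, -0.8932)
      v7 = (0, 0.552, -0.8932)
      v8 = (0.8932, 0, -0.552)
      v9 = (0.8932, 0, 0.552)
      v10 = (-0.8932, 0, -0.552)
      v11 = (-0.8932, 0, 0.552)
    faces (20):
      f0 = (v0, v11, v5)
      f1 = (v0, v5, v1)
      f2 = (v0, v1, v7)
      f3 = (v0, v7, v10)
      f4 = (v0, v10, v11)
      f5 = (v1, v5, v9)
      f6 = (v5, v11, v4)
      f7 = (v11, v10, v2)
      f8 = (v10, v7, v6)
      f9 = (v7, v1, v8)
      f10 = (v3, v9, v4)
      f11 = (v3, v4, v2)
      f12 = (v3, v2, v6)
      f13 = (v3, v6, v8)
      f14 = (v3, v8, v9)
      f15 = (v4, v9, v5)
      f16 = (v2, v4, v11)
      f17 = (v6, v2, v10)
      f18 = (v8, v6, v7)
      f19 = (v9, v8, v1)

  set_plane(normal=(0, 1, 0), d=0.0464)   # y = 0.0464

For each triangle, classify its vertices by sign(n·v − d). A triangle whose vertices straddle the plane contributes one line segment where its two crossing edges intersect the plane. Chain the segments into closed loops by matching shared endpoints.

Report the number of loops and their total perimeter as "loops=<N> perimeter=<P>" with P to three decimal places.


Straddling triangles (10 of 20):
  (v0,v11,v5) [+-+] → (-0.875475, 0.0464, 0.523325)–(-0.818119, 0.0464, 0.580681)  len=0.0811
  (v0,v7,v10) [++-] → (-0.818119, 0.0464, -0.580681)–(-0.875475, 0.0464, -0.523325)  len=0.0811
  (v0,v10,v11) [+--] → (-0.875475, 0.0464, -0.523325)–(-0.875475, 0.0464, 0.523325)  len=1.0466
  (v1,v5,v9) [++-] → (0.818119, 0.0464, 0.580681)–(0.875475, 0.0464, 0.523325)  len=0.0811
  (v5,v11,v4) [+--] → (-0.818119, 0.0464, 0.580681)–(0, 0.0464, 0.8932)  len=0.8758
  (v10,v7,v6) [-+-] → (-0.818119, 0.0464, -0.580681)–(0, 0.0464, -0.8932)  len=0.8758
  (v7,v1,v8) [++-] → (0.875475, 0.0464, -0.523325)–(0.818119, 0.0464, -0.580681)  len=0.0811
  (v4,v9,v5) [--+] → (0.818119, 0.0464, 0.580681)–(0, 0.0464, 0.8932)  len=0.8758
  (v8,v6,v7) [--+] → (0, 0.0464, -0.8932)–(0.818119, 0.0464, -0.580681)  len=0.8758
  (v9,v8,v1) [--+] → (0.875475, 0.0464, -0.523325)–(0.875475, 0.0464, 0.523325)  len=1.0466

Chained into 1 loop(s):
  loop 1: 10 segments, perimeter = 5.9209
Total perimeter = 5.921

loops=1 perimeter=5.921


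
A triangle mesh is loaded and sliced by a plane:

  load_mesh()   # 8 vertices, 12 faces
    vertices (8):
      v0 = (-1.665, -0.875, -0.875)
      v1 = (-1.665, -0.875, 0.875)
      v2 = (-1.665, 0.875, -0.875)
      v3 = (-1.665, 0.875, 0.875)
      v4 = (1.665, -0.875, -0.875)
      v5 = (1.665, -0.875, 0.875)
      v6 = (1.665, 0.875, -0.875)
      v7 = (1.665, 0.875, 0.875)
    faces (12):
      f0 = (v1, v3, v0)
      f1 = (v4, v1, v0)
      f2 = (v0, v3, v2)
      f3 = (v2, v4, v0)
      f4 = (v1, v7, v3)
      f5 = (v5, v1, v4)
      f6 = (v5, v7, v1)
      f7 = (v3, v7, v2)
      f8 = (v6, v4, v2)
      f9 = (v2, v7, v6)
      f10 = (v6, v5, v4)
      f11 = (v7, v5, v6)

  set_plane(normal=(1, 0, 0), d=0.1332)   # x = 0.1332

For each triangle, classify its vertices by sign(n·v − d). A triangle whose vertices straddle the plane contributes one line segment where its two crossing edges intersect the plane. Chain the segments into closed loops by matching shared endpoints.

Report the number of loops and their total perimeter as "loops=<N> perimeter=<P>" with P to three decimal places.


loops=1 perimeter=7.000

Straddling triangles (8 of 12):
  (v4,v1,v0) [+--] → (0.1332, -0.875, -0.07)–(0.1332, -0.875, -0.875)  len=0.8050
  (v2,v4,v0) [-+-] → (0.1332, -0.07, -0.875)–(0.1332, -0.875, -0.875)  len=0.8050
  (v1,v7,v3) [-+-] → (0.1332, 0.07, 0.875)–(0.1332, 0.875, 0.875)  len=0.8050
  (v5,v1,v4) [+-+] → (0.1332, -0.875, 0.875)–(0.1332, -0.875, -0.07)  len=0.9450
  (v5,v7,v1) [++-] → (0.1332, 0.07, 0.875)–(0.1332, -0.875, 0.875)  len=0.9450
  (v3,v7,v2) [-+-] → (0.1332, 0.875, 0.875)–(0.1332, 0.875, 0.07)  len=0.8050
  (v6,v4,v2) [++-] → (0.1332, -0.07, -0.875)–(0.1332, 0.875, -0.875)  len=0.9450
  (v2,v7,v6) [-++] → (0.1332, 0.875, 0.07)–(0.1332, 0.875, -0.875)  len=0.9450

Chained into 1 loop(s):
  loop 1: 8 segments, perimeter = 7.0000
Total perimeter = 7.000


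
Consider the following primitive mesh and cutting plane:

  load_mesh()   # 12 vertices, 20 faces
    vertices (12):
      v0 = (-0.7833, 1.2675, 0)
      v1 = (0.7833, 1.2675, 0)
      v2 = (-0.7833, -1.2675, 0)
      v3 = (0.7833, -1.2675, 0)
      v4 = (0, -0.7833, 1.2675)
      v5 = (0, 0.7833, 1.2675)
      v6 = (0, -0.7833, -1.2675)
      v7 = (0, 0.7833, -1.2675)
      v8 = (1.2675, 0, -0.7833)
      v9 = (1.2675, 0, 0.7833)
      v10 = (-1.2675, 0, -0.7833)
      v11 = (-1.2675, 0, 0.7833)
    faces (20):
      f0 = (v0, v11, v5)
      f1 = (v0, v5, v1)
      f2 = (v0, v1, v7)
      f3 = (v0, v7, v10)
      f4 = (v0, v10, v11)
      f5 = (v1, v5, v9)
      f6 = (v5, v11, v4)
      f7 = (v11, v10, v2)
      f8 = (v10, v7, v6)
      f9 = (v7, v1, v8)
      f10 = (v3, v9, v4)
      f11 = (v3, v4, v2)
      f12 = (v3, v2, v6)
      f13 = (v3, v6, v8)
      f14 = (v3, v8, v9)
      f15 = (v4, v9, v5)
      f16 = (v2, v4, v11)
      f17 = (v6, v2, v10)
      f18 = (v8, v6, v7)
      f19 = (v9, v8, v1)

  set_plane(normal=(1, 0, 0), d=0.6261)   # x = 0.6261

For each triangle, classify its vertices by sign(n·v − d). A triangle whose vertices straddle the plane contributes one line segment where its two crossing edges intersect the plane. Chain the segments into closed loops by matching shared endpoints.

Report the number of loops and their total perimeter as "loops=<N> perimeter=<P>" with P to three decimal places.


Straddling triangles (10 of 20):
  (v0,v5,v1) [--+] → (0.6261, 1.17033, 0.254374)–(0.6261, 1.2675, 0)  len=0.2723
  (v0,v1,v7) [-+-] → (0.6261, 1.2675, 0)–(0.6261, 1.17033, -0.254374)  len=0.2723
  (v1,v5,v9) [+-+] → (0.6261, 1.17033, 0.254374)–(0.6261, 0.396378, 1.02832)  len=1.0945
  (v7,v1,v8) [-++] → (0.6261, 1.17033, -0.254374)–(0.6261, 0.396378, -1.02832)  len=1.0945
  (v3,v9,v4) [++-] → (0.6261, -0.396378, 1.02832)–(0.6261, -1.17033, 0.254374)  len=1.0945
  (v3,v4,v2) [+--] → (0.6261, -1.17033, 0.254374)–(0.6261, -1.2675, 0)  len=0.2723
  (v3,v2,v6) [+--] → (0.6261, -1.2675, 0)–(0.6261, -1.17033, -0.254374)  len=0.2723
  (v3,v6,v8) [+-+] → (0.6261, -1.17033, -0.254374)–(0.6261, -0.396378, -1.02832)  len=1.0945
  (v4,v9,v5) [-+-] → (0.6261, -0.396378, 1.02832)–(0.6261, 0.396378, 1.02832)  len=0.7928
  (v8,v6,v7) [+--] → (0.6261, -0.396378, -1.02832)–(0.6261, 0.396378, -1.02832)  len=0.7928

Chained into 1 loop(s):
  loop 1: 10 segments, perimeter = 7.0528
Total perimeter = 7.053

loops=1 perimeter=7.053


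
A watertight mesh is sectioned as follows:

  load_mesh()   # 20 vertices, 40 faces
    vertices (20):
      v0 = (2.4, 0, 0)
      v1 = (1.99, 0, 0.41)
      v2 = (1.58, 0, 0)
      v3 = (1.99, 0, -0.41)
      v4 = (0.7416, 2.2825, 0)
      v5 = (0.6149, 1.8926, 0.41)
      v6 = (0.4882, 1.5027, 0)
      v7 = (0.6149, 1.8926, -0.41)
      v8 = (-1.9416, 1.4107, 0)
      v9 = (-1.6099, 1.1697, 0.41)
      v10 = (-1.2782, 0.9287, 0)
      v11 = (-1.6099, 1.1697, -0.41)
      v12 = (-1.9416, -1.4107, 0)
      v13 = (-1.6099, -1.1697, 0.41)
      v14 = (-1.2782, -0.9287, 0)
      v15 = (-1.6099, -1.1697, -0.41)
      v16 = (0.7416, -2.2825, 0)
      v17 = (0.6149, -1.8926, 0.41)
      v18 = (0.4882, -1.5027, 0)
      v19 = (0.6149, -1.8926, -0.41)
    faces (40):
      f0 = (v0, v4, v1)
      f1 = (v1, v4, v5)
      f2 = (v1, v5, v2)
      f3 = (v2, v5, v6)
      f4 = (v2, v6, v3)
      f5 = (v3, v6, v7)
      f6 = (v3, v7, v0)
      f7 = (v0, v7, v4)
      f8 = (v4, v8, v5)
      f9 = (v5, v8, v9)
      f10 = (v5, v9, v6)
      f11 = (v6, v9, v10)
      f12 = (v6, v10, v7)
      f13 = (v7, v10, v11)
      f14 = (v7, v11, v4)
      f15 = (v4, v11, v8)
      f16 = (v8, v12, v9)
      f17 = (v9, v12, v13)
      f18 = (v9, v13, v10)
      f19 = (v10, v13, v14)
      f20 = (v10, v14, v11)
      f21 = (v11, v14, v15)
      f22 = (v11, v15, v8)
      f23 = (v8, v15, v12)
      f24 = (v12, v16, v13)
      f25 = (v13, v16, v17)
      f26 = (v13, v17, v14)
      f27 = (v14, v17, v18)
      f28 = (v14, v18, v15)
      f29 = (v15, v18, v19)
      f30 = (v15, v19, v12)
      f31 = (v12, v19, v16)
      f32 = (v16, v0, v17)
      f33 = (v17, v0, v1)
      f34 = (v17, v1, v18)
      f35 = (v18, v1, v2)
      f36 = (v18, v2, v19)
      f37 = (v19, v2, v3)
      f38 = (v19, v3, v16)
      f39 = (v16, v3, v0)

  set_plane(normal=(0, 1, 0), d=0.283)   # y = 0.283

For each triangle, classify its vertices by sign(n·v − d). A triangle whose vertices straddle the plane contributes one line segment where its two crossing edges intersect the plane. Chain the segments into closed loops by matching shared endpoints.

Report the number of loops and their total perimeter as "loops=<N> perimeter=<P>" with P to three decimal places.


Straddling triangles (16 of 40):
  (v0,v4,v1) [-+-] → (2.19438, 0.283, 0)–(1.83521, 0.283, 0.359165)  len=0.5079
  (v1,v4,v5) [-++] → (1.83521, 0.283, 0.359165)–(1.78438, 0.283, 0.41)  len=0.0719
  (v1,v5,v2) [-+-] → (1.78438, 0.283, 0.41)–(1.43569, 0.283, 0.0613072)  len=0.4931
  (v2,v5,v6) [-++] → (1.43569, 0.283, 0.0613072)–(1.37438, 0.283, 0)  len=0.0867
  (v2,v6,v3) [-+-] → (1.37438, 0.283, 0)–(1.70717, 0.283, -0.332786)  len=0.4706
  (v3,v6,v7) [-++] → (1.70717, 0.283, -0.332786)–(1.78438, 0.283, -0.41)  len=0.1092
  (v3,v7,v0) [-+-] → (1.78438, 0.283, -0.41)–(2.13307, 0.283, -0.0613072)  len=0.4931
  (v0,v7,v4) [-++] → (2.13307, 0.283, -0.0613072)–(2.19438, 0.283, 0)  len=0.0867
  (v8,v12,v9) [+-+] → (-1.9416, 0.283, 0)–(-1.72388, 0.283, 0.269112)  len=0.3462
  (v9,v12,v13) [+--] → (-1.72388, 0.283, 0.269112)–(-1.6099, 0.283, 0.41)  len=0.1812
  (v9,v13,v10) [+-+] → (-1.6099, 0.283, 0.41)–(-1.38027, 0.283, 0.126161)  len=0.3651
  (v10,v13,v14) [+--] → (-1.38027, 0.283, 0.126161)–(-1.2782, 0.283, 0)  len=0.1623
  (v10,v14,v11) [+-+] → (-1.2782, 0.283, 0)–(-1.46974, 0.283, -0.23675)  len=0.3045
  (v11,v14,v15) [+--] → (-1.46974, 0.283, -0.23675)–(-1.6099, 0.283, -0.41)  len=0.2228
  (v11,v15,v8) [+-+] → (-1.6099, 0.283, -0.41)–(-1.79664, 0.283, -0.17918)  len=0.2969
  (v8,v15,v12) [+--] → (-1.79664, 0.283, -0.17918)–(-1.9416, 0.283, 0)  len=0.2305

Chained into 2 loop(s):
  loop 1: 8 segments, perimeter = 2.3193
  loop 2: 8 segments, perimeter = 2.1095
Total perimeter = 4.429

loops=2 perimeter=4.429


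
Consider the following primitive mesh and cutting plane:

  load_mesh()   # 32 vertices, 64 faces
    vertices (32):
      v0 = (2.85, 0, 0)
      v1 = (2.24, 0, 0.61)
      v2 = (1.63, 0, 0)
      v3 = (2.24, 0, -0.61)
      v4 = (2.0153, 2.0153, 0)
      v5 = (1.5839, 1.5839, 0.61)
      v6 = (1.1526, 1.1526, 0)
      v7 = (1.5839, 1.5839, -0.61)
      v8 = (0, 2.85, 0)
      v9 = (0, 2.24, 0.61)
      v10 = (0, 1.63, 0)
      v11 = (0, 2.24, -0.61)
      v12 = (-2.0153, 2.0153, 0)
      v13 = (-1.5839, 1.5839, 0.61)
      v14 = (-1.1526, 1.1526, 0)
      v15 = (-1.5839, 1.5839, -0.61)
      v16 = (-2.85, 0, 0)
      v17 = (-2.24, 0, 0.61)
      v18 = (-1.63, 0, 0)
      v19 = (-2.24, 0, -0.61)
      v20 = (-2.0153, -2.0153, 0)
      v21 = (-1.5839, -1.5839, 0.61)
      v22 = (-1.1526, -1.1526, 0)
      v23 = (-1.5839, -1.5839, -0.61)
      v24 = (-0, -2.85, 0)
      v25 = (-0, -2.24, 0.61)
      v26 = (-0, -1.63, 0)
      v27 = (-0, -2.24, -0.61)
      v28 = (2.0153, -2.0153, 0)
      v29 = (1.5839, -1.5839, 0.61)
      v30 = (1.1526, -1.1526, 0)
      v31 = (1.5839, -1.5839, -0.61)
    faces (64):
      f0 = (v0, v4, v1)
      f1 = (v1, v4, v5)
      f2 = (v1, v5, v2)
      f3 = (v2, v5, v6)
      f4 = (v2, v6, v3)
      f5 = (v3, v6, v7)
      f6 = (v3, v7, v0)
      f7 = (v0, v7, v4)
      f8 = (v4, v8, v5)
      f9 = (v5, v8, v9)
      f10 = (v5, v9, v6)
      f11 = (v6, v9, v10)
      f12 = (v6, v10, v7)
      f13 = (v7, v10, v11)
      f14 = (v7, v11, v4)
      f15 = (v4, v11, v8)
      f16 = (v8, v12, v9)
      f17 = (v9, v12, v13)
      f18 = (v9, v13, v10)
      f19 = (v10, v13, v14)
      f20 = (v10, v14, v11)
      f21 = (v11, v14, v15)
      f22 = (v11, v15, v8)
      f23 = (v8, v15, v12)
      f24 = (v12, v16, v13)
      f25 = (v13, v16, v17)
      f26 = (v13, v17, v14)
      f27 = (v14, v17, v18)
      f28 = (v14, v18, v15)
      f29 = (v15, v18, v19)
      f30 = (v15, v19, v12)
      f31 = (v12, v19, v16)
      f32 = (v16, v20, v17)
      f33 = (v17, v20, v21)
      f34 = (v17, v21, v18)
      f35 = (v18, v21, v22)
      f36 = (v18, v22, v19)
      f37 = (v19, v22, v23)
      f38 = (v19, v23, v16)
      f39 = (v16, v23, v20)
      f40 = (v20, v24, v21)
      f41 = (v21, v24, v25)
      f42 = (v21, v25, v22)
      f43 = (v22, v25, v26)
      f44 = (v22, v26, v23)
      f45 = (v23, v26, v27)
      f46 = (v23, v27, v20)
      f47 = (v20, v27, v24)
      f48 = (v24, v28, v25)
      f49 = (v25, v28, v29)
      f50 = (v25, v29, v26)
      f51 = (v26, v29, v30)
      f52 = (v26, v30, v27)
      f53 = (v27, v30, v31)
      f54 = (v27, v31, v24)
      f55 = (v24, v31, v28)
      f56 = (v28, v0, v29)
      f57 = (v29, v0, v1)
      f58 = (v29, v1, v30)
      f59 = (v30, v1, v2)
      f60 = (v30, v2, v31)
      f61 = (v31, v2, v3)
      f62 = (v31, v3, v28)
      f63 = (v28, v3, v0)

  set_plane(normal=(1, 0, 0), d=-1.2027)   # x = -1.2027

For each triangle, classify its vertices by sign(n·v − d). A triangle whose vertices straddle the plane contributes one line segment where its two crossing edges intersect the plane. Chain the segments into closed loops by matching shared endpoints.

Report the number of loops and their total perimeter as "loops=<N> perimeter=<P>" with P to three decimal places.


loops=2 perimeter=7.241

Straddling triangles (20 of 64):
  (v8,v12,v9) [+-+] → (-1.2027, 2.35186, 0)–(-1.2027, 2.1059, 0.245961)  len=0.3478
  (v9,v12,v13) [+--] → (-1.2027, 2.1059, 0.245961)–(-1.2027, 1.7418, 0.61)  len=0.5149
  (v9,v13,v10) [+-+] → (-1.2027, 1.7418, 0.61)–(-1.2027, 1.59499, 0.46319)  len=0.2076
  (v10,v13,v14) [+-+] → (-1.2027, 1.59499, 0.46319)–(-1.2027, 1.2027, 0.0708579)  len=0.5548
  (v11,v14,v15) [++-] → (-1.2027, 1.2027, -0.0708579)–(-1.2027, 1.7418, -0.61)  len=0.7624
  (v11,v15,v8) [+-+] → (-1.2027, 1.7418, -0.61)–(-1.2027, 1.88861, -0.46319)  len=0.2076
  (v8,v15,v12) [+--] → (-1.2027, 1.88861, -0.46319)–(-1.2027, 2.35186, 0)  len=0.6551
  (v13,v17,v14) [--+] → (-1.2027, 1.0995, 0.0281047)–(-1.2027, 1.2027, 0.0708579)  len=0.1117
  (v14,v17,v18) [+--] → (-1.2027, 1.0995, 0.0281047)–(-1.2027, 1.03164, 0)  len=0.0734
  (v14,v18,v15) [+--] → (-1.2027, 1.03164, 0)–(-1.2027, 1.2027, -0.0708579)  len=0.1852
  (v18,v21,v22) [--+] → (-1.2027, -1.2027, 0.0708579)–(-1.2027, -1.03164, 0)  len=0.1852
  (v18,v22,v19) [-+-] → (-1.2027, -1.03164, 0)–(-1.2027, -1.0995, -0.0281047)  len=0.0734
  (v19,v22,v23) [-+-] → (-1.2027, -1.0995, -0.0281047)–(-1.2027, -1.2027, -0.0708579)  len=0.1117
  (v20,v24,v21) [-+-] → (-1.2027, -2.35186, 0)–(-1.2027, -1.88861, 0.46319)  len=0.6551
  (v21,v24,v25) [-++] → (-1.2027, -1.88861, 0.46319)–(-1.2027, -1.7418, 0.61)  len=0.2076
  (v21,v25,v22) [-++] → (-1.2027, -1.7418, 0.61)–(-1.2027, -1.2027, 0.0708579)  len=0.7624
  (v22,v26,v23) [++-] → (-1.2027, -1.59499, -0.46319)–(-1.2027, -1.2027, -0.0708579)  len=0.5548
  (v23,v26,v27) [-++] → (-1.2027, -1.59499, -0.46319)–(-1.2027, -1.7418, -0.61)  len=0.2076
  (v23,v27,v20) [-+-] → (-1.2027, -1.7418, -0.61)–(-1.2027, -2.1059, -0.245961)  len=0.5149
  (v20,v27,v24) [-++] → (-1.2027, -2.1059, -0.245961)–(-1.2027, -2.35186, 0)  len=0.3478

Chained into 2 loop(s):
  loop 1: 10 segments, perimeter = 3.6206
  loop 2: 10 segments, perimeter = 3.6206
Total perimeter = 7.241


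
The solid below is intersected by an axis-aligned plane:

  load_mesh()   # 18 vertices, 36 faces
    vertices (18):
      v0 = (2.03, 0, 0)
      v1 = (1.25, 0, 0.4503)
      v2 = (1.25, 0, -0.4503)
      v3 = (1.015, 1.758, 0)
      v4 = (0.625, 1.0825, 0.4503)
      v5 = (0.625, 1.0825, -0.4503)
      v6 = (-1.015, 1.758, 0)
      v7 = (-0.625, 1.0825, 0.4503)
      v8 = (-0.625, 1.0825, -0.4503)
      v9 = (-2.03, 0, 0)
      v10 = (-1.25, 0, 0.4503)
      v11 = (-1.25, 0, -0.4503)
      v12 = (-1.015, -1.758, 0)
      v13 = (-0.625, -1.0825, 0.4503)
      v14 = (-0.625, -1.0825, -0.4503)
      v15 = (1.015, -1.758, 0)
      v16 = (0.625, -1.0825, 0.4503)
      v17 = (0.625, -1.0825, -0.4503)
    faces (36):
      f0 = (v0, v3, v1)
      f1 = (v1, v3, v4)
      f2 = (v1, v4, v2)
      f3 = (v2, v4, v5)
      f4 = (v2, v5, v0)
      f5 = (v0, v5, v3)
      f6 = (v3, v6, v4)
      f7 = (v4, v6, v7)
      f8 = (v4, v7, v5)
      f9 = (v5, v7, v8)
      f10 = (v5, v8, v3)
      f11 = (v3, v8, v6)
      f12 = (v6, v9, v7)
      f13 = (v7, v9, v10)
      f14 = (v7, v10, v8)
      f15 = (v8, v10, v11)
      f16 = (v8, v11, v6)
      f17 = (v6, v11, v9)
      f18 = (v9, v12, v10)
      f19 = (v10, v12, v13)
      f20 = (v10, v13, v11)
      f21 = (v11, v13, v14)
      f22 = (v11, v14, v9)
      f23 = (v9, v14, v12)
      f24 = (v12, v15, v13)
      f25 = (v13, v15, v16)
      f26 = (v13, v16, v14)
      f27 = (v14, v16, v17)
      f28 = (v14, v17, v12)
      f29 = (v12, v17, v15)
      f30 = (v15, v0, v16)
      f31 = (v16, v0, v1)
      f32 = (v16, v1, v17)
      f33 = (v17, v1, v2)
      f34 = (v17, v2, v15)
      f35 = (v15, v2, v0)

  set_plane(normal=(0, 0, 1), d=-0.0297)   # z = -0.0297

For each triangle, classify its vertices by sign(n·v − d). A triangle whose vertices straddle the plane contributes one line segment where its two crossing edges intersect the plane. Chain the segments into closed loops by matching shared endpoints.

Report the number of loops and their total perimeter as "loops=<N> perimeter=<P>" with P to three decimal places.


loops=2 perimeter=19.371

Straddling triangles (24 of 36):
  (v1,v4,v2) [++-] → (0.958111, 0.505551, -0.0297)–(1.25, 0, -0.0297)  len=0.5838
  (v2,v4,v5) [-+-] → (0.958111, 0.505551, -0.0297)–(0.625, 1.0825, -0.0297)  len=0.6662
  (v2,v5,v0) [--+] → (1.93733, 0.0713974, -0.0297)–(1.97855, 0, -0.0297)  len=0.0824
  (v0,v5,v3) [+-+] → (1.93733, 0.0713974, -0.0297)–(0.989277, 1.71345, -0.0297)  len=1.8961
  (v4,v7,v5) [++-] → (0.0412225, 1.0825, -0.0297)–(0.625, 1.0825, -0.0297)  len=0.5838
  (v5,v7,v8) [-+-] → (0.0412225, 1.0825, -0.0297)–(-0.625, 1.0825, -0.0297)  len=0.6662
  (v5,v8,v3) [--+] → (0.906832, 1.71345, -0.0297)–(0.989277, 1.71345, -0.0297)  len=0.0824
  (v3,v8,v6) [+-+] → (0.906832, 1.71345, -0.0297)–(-0.989277, 1.71345, -0.0297)  len=1.8961
  (v7,v10,v8) [++-] → (-0.916889, 0.576949, -0.0297)–(-0.625, 1.0825, -0.0297)  len=0.5838
  (v8,v10,v11) [-+-] → (-0.916889, 0.576949, -0.0297)–(-1.25, 0, -0.0297)  len=0.6662
  (v8,v11,v6) [--+] → (-1.0305, 1.64205, -0.0297)–(-0.989277, 1.71345, -0.0297)  len=0.0824
  (v6,v11,v9) [+-+] → (-1.0305, 1.64205, -0.0297)–(-1.97855, 0, -0.0297)  len=1.8961
  (v10,v13,v11) [++-] → (-0.958111, -0.505551, -0.0297)–(-1.25, 0, -0.0297)  len=0.5838
  (v11,v13,v14) [-+-] → (-0.958111, -0.505551, -0.0297)–(-0.625, -1.0825, -0.0297)  len=0.6662
  (v11,v14,v9) [--+] → (-1.93733, -0.0713974, -0.0297)–(-1.97855, 0, -0.0297)  len=0.0824
  (v9,v14,v12) [+-+] → (-1.93733, -0.0713974, -0.0297)–(-0.989277, -1.71345, -0.0297)  len=1.8961
  (v13,v16,v14) [++-] → (-0.0412225, -1.0825, -0.0297)–(-0.625, -1.0825, -0.0297)  len=0.5838
  (v14,v16,v17) [-+-] → (-0.0412225, -1.0825, -0.0297)–(0.625, -1.0825, -0.0297)  len=0.6662
  (v14,v17,v12) [--+] → (-0.906832, -1.71345, -0.0297)–(-0.989277, -1.71345, -0.0297)  len=0.0824
  (v12,v17,v15) [+-+] → (-0.906832, -1.71345, -0.0297)–(0.989277, -1.71345, -0.0297)  len=1.8961
  (v16,v1,v17) [++-] → (0.916889, -0.576949, -0.0297)–(0.625, -1.0825, -0.0297)  len=0.5838
  (v17,v1,v2) [-+-] → (0.916889, -0.576949, -0.0297)–(1.25, 0, -0.0297)  len=0.6662
  (v17,v2,v15) [--+] → (1.0305, -1.64205, -0.0297)–(0.989277, -1.71345, -0.0297)  len=0.0824
  (v15,v2,v0) [+-+] → (1.0305, -1.64205, -0.0297)–(1.97855, 0, -0.0297)  len=1.8961

Chained into 2 loop(s):
  loop 1: 12 segments, perimeter = 7.4999
  loop 2: 12 segments, perimeter = 11.8712
Total perimeter = 19.371
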